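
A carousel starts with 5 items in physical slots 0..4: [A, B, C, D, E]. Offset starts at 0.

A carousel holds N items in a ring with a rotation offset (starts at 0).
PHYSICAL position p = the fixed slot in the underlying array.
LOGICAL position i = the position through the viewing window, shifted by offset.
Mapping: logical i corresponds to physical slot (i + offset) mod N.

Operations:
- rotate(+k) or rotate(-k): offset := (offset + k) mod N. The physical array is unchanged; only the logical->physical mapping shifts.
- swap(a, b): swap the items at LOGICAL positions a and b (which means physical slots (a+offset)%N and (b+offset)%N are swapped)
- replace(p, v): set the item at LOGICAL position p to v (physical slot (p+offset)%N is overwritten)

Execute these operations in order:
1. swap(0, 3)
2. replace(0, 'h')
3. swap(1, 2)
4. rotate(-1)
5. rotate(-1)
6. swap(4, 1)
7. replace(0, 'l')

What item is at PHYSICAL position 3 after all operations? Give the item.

After op 1 (swap(0, 3)): offset=0, physical=[D,B,C,A,E], logical=[D,B,C,A,E]
After op 2 (replace(0, 'h')): offset=0, physical=[h,B,C,A,E], logical=[h,B,C,A,E]
After op 3 (swap(1, 2)): offset=0, physical=[h,C,B,A,E], logical=[h,C,B,A,E]
After op 4 (rotate(-1)): offset=4, physical=[h,C,B,A,E], logical=[E,h,C,B,A]
After op 5 (rotate(-1)): offset=3, physical=[h,C,B,A,E], logical=[A,E,h,C,B]
After op 6 (swap(4, 1)): offset=3, physical=[h,C,E,A,B], logical=[A,B,h,C,E]
After op 7 (replace(0, 'l')): offset=3, physical=[h,C,E,l,B], logical=[l,B,h,C,E]

Answer: l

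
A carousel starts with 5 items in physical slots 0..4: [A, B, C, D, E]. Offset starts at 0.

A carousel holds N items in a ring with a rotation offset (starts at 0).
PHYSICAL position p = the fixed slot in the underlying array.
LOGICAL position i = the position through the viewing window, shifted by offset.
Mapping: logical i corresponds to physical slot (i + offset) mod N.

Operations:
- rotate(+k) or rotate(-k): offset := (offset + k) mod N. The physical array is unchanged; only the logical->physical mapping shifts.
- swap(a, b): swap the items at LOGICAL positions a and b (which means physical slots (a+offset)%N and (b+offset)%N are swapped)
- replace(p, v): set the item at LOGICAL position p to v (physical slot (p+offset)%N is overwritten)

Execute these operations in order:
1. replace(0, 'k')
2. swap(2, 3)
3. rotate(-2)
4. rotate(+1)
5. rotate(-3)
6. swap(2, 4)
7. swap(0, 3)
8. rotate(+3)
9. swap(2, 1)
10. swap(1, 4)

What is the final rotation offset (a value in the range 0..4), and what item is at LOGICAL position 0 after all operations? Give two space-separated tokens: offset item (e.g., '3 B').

After op 1 (replace(0, 'k')): offset=0, physical=[k,B,C,D,E], logical=[k,B,C,D,E]
After op 2 (swap(2, 3)): offset=0, physical=[k,B,D,C,E], logical=[k,B,D,C,E]
After op 3 (rotate(-2)): offset=3, physical=[k,B,D,C,E], logical=[C,E,k,B,D]
After op 4 (rotate(+1)): offset=4, physical=[k,B,D,C,E], logical=[E,k,B,D,C]
After op 5 (rotate(-3)): offset=1, physical=[k,B,D,C,E], logical=[B,D,C,E,k]
After op 6 (swap(2, 4)): offset=1, physical=[C,B,D,k,E], logical=[B,D,k,E,C]
After op 7 (swap(0, 3)): offset=1, physical=[C,E,D,k,B], logical=[E,D,k,B,C]
After op 8 (rotate(+3)): offset=4, physical=[C,E,D,k,B], logical=[B,C,E,D,k]
After op 9 (swap(2, 1)): offset=4, physical=[E,C,D,k,B], logical=[B,E,C,D,k]
After op 10 (swap(1, 4)): offset=4, physical=[k,C,D,E,B], logical=[B,k,C,D,E]

Answer: 4 B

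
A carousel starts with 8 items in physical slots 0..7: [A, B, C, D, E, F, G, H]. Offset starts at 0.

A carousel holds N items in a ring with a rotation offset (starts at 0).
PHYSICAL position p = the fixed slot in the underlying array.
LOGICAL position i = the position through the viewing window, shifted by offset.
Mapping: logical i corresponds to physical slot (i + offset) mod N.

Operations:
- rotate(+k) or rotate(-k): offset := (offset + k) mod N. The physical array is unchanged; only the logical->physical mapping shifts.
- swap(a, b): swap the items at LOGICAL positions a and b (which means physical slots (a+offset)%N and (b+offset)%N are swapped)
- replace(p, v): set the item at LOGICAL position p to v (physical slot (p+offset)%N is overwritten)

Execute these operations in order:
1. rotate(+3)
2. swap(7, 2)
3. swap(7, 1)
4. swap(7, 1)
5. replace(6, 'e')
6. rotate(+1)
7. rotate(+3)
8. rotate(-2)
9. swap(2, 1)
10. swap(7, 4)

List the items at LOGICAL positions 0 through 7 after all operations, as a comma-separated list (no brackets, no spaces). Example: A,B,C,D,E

After op 1 (rotate(+3)): offset=3, physical=[A,B,C,D,E,F,G,H], logical=[D,E,F,G,H,A,B,C]
After op 2 (swap(7, 2)): offset=3, physical=[A,B,F,D,E,C,G,H], logical=[D,E,C,G,H,A,B,F]
After op 3 (swap(7, 1)): offset=3, physical=[A,B,E,D,F,C,G,H], logical=[D,F,C,G,H,A,B,E]
After op 4 (swap(7, 1)): offset=3, physical=[A,B,F,D,E,C,G,H], logical=[D,E,C,G,H,A,B,F]
After op 5 (replace(6, 'e')): offset=3, physical=[A,e,F,D,E,C,G,H], logical=[D,E,C,G,H,A,e,F]
After op 6 (rotate(+1)): offset=4, physical=[A,e,F,D,E,C,G,H], logical=[E,C,G,H,A,e,F,D]
After op 7 (rotate(+3)): offset=7, physical=[A,e,F,D,E,C,G,H], logical=[H,A,e,F,D,E,C,G]
After op 8 (rotate(-2)): offset=5, physical=[A,e,F,D,E,C,G,H], logical=[C,G,H,A,e,F,D,E]
After op 9 (swap(2, 1)): offset=5, physical=[A,e,F,D,E,C,H,G], logical=[C,H,G,A,e,F,D,E]
After op 10 (swap(7, 4)): offset=5, physical=[A,E,F,D,e,C,H,G], logical=[C,H,G,A,E,F,D,e]

Answer: C,H,G,A,E,F,D,e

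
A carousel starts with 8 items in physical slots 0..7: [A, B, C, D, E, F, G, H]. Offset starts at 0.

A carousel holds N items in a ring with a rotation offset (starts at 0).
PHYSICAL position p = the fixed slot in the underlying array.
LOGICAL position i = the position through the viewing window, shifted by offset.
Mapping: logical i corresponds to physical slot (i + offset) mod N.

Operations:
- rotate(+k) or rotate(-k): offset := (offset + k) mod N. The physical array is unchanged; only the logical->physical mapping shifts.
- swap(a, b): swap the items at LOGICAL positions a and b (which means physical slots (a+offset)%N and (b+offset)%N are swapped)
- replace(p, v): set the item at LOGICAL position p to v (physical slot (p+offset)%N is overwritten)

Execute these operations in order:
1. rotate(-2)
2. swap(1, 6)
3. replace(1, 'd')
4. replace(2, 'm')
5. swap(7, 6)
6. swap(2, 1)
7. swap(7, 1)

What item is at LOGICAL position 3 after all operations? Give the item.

After op 1 (rotate(-2)): offset=6, physical=[A,B,C,D,E,F,G,H], logical=[G,H,A,B,C,D,E,F]
After op 2 (swap(1, 6)): offset=6, physical=[A,B,C,D,H,F,G,E], logical=[G,E,A,B,C,D,H,F]
After op 3 (replace(1, 'd')): offset=6, physical=[A,B,C,D,H,F,G,d], logical=[G,d,A,B,C,D,H,F]
After op 4 (replace(2, 'm')): offset=6, physical=[m,B,C,D,H,F,G,d], logical=[G,d,m,B,C,D,H,F]
After op 5 (swap(7, 6)): offset=6, physical=[m,B,C,D,F,H,G,d], logical=[G,d,m,B,C,D,F,H]
After op 6 (swap(2, 1)): offset=6, physical=[d,B,C,D,F,H,G,m], logical=[G,m,d,B,C,D,F,H]
After op 7 (swap(7, 1)): offset=6, physical=[d,B,C,D,F,m,G,H], logical=[G,H,d,B,C,D,F,m]

Answer: B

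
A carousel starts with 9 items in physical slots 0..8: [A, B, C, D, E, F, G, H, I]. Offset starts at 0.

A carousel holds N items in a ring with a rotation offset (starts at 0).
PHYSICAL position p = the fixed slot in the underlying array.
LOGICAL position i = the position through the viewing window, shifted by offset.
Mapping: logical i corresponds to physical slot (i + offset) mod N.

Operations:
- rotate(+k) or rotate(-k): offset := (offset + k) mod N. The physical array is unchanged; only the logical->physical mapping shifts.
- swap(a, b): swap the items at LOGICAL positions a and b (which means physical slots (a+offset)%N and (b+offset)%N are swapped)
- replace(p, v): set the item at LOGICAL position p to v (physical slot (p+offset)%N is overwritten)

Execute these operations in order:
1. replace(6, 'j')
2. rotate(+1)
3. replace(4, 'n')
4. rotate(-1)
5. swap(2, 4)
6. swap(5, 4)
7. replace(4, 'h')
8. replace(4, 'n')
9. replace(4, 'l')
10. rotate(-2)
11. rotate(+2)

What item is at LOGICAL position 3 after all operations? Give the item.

Answer: D

Derivation:
After op 1 (replace(6, 'j')): offset=0, physical=[A,B,C,D,E,F,j,H,I], logical=[A,B,C,D,E,F,j,H,I]
After op 2 (rotate(+1)): offset=1, physical=[A,B,C,D,E,F,j,H,I], logical=[B,C,D,E,F,j,H,I,A]
After op 3 (replace(4, 'n')): offset=1, physical=[A,B,C,D,E,n,j,H,I], logical=[B,C,D,E,n,j,H,I,A]
After op 4 (rotate(-1)): offset=0, physical=[A,B,C,D,E,n,j,H,I], logical=[A,B,C,D,E,n,j,H,I]
After op 5 (swap(2, 4)): offset=0, physical=[A,B,E,D,C,n,j,H,I], logical=[A,B,E,D,C,n,j,H,I]
After op 6 (swap(5, 4)): offset=0, physical=[A,B,E,D,n,C,j,H,I], logical=[A,B,E,D,n,C,j,H,I]
After op 7 (replace(4, 'h')): offset=0, physical=[A,B,E,D,h,C,j,H,I], logical=[A,B,E,D,h,C,j,H,I]
After op 8 (replace(4, 'n')): offset=0, physical=[A,B,E,D,n,C,j,H,I], logical=[A,B,E,D,n,C,j,H,I]
After op 9 (replace(4, 'l')): offset=0, physical=[A,B,E,D,l,C,j,H,I], logical=[A,B,E,D,l,C,j,H,I]
After op 10 (rotate(-2)): offset=7, physical=[A,B,E,D,l,C,j,H,I], logical=[H,I,A,B,E,D,l,C,j]
After op 11 (rotate(+2)): offset=0, physical=[A,B,E,D,l,C,j,H,I], logical=[A,B,E,D,l,C,j,H,I]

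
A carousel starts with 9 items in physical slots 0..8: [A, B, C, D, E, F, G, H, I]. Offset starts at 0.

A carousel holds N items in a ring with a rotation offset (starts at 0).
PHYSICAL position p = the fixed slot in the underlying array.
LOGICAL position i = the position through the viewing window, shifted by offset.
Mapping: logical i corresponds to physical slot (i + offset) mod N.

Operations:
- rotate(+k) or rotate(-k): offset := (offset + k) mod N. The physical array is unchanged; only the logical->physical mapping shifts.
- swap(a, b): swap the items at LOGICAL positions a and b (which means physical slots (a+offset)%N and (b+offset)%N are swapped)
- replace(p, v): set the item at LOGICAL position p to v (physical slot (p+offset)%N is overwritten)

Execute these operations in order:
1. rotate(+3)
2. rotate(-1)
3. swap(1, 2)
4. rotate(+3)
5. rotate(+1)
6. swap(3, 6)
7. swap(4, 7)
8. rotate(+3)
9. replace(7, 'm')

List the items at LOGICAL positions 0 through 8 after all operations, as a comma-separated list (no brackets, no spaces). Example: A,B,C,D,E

After op 1 (rotate(+3)): offset=3, physical=[A,B,C,D,E,F,G,H,I], logical=[D,E,F,G,H,I,A,B,C]
After op 2 (rotate(-1)): offset=2, physical=[A,B,C,D,E,F,G,H,I], logical=[C,D,E,F,G,H,I,A,B]
After op 3 (swap(1, 2)): offset=2, physical=[A,B,C,E,D,F,G,H,I], logical=[C,E,D,F,G,H,I,A,B]
After op 4 (rotate(+3)): offset=5, physical=[A,B,C,E,D,F,G,H,I], logical=[F,G,H,I,A,B,C,E,D]
After op 5 (rotate(+1)): offset=6, physical=[A,B,C,E,D,F,G,H,I], logical=[G,H,I,A,B,C,E,D,F]
After op 6 (swap(3, 6)): offset=6, physical=[E,B,C,A,D,F,G,H,I], logical=[G,H,I,E,B,C,A,D,F]
After op 7 (swap(4, 7)): offset=6, physical=[E,D,C,A,B,F,G,H,I], logical=[G,H,I,E,D,C,A,B,F]
After op 8 (rotate(+3)): offset=0, physical=[E,D,C,A,B,F,G,H,I], logical=[E,D,C,A,B,F,G,H,I]
After op 9 (replace(7, 'm')): offset=0, physical=[E,D,C,A,B,F,G,m,I], logical=[E,D,C,A,B,F,G,m,I]

Answer: E,D,C,A,B,F,G,m,I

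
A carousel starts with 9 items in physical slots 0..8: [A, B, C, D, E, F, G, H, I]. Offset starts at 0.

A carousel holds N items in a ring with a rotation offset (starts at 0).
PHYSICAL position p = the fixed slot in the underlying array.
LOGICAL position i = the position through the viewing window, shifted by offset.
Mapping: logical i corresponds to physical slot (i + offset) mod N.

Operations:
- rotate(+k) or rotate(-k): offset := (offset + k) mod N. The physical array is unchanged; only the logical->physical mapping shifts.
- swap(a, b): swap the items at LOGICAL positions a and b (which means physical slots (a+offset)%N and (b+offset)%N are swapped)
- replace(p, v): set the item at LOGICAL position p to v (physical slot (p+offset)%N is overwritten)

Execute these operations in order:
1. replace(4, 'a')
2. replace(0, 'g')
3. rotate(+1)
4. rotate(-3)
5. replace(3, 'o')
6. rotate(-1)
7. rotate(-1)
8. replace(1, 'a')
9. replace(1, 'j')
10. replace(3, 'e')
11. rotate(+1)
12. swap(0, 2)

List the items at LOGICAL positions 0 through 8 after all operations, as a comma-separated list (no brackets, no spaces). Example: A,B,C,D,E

Answer: e,H,j,g,o,C,D,a,F

Derivation:
After op 1 (replace(4, 'a')): offset=0, physical=[A,B,C,D,a,F,G,H,I], logical=[A,B,C,D,a,F,G,H,I]
After op 2 (replace(0, 'g')): offset=0, physical=[g,B,C,D,a,F,G,H,I], logical=[g,B,C,D,a,F,G,H,I]
After op 3 (rotate(+1)): offset=1, physical=[g,B,C,D,a,F,G,H,I], logical=[B,C,D,a,F,G,H,I,g]
After op 4 (rotate(-3)): offset=7, physical=[g,B,C,D,a,F,G,H,I], logical=[H,I,g,B,C,D,a,F,G]
After op 5 (replace(3, 'o')): offset=7, physical=[g,o,C,D,a,F,G,H,I], logical=[H,I,g,o,C,D,a,F,G]
After op 6 (rotate(-1)): offset=6, physical=[g,o,C,D,a,F,G,H,I], logical=[G,H,I,g,o,C,D,a,F]
After op 7 (rotate(-1)): offset=5, physical=[g,o,C,D,a,F,G,H,I], logical=[F,G,H,I,g,o,C,D,a]
After op 8 (replace(1, 'a')): offset=5, physical=[g,o,C,D,a,F,a,H,I], logical=[F,a,H,I,g,o,C,D,a]
After op 9 (replace(1, 'j')): offset=5, physical=[g,o,C,D,a,F,j,H,I], logical=[F,j,H,I,g,o,C,D,a]
After op 10 (replace(3, 'e')): offset=5, physical=[g,o,C,D,a,F,j,H,e], logical=[F,j,H,e,g,o,C,D,a]
After op 11 (rotate(+1)): offset=6, physical=[g,o,C,D,a,F,j,H,e], logical=[j,H,e,g,o,C,D,a,F]
After op 12 (swap(0, 2)): offset=6, physical=[g,o,C,D,a,F,e,H,j], logical=[e,H,j,g,o,C,D,a,F]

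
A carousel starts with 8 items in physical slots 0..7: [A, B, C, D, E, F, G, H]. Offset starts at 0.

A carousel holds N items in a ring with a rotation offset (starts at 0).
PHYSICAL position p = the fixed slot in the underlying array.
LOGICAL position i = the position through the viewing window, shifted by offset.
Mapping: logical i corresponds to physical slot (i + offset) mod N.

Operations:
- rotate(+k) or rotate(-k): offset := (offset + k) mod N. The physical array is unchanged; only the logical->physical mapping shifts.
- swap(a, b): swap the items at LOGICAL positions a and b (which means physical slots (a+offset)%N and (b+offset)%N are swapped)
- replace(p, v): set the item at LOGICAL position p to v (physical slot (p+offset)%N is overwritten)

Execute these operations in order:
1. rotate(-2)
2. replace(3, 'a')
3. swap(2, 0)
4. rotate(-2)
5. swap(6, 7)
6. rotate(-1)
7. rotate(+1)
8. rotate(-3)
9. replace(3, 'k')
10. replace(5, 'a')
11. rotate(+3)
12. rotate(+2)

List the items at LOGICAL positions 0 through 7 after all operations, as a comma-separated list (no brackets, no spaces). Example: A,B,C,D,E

After op 1 (rotate(-2)): offset=6, physical=[A,B,C,D,E,F,G,H], logical=[G,H,A,B,C,D,E,F]
After op 2 (replace(3, 'a')): offset=6, physical=[A,a,C,D,E,F,G,H], logical=[G,H,A,a,C,D,E,F]
After op 3 (swap(2, 0)): offset=6, physical=[G,a,C,D,E,F,A,H], logical=[A,H,G,a,C,D,E,F]
After op 4 (rotate(-2)): offset=4, physical=[G,a,C,D,E,F,A,H], logical=[E,F,A,H,G,a,C,D]
After op 5 (swap(6, 7)): offset=4, physical=[G,a,D,C,E,F,A,H], logical=[E,F,A,H,G,a,D,C]
After op 6 (rotate(-1)): offset=3, physical=[G,a,D,C,E,F,A,H], logical=[C,E,F,A,H,G,a,D]
After op 7 (rotate(+1)): offset=4, physical=[G,a,D,C,E,F,A,H], logical=[E,F,A,H,G,a,D,C]
After op 8 (rotate(-3)): offset=1, physical=[G,a,D,C,E,F,A,H], logical=[a,D,C,E,F,A,H,G]
After op 9 (replace(3, 'k')): offset=1, physical=[G,a,D,C,k,F,A,H], logical=[a,D,C,k,F,A,H,G]
After op 10 (replace(5, 'a')): offset=1, physical=[G,a,D,C,k,F,a,H], logical=[a,D,C,k,F,a,H,G]
After op 11 (rotate(+3)): offset=4, physical=[G,a,D,C,k,F,a,H], logical=[k,F,a,H,G,a,D,C]
After op 12 (rotate(+2)): offset=6, physical=[G,a,D,C,k,F,a,H], logical=[a,H,G,a,D,C,k,F]

Answer: a,H,G,a,D,C,k,F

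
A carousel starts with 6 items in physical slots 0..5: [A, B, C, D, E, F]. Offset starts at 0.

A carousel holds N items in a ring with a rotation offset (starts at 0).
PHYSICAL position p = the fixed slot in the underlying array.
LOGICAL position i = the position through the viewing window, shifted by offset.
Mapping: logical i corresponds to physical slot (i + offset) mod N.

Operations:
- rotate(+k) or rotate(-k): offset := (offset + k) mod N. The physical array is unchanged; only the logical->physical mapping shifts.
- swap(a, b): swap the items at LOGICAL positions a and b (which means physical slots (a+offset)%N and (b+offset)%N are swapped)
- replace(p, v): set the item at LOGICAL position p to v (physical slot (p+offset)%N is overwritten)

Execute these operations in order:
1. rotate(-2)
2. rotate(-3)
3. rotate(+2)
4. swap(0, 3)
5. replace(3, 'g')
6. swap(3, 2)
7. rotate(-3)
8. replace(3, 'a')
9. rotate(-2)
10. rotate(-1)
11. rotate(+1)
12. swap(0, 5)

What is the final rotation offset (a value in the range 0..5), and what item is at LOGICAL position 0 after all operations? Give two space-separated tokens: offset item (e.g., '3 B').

After op 1 (rotate(-2)): offset=4, physical=[A,B,C,D,E,F], logical=[E,F,A,B,C,D]
After op 2 (rotate(-3)): offset=1, physical=[A,B,C,D,E,F], logical=[B,C,D,E,F,A]
After op 3 (rotate(+2)): offset=3, physical=[A,B,C,D,E,F], logical=[D,E,F,A,B,C]
After op 4 (swap(0, 3)): offset=3, physical=[D,B,C,A,E,F], logical=[A,E,F,D,B,C]
After op 5 (replace(3, 'g')): offset=3, physical=[g,B,C,A,E,F], logical=[A,E,F,g,B,C]
After op 6 (swap(3, 2)): offset=3, physical=[F,B,C,A,E,g], logical=[A,E,g,F,B,C]
After op 7 (rotate(-3)): offset=0, physical=[F,B,C,A,E,g], logical=[F,B,C,A,E,g]
After op 8 (replace(3, 'a')): offset=0, physical=[F,B,C,a,E,g], logical=[F,B,C,a,E,g]
After op 9 (rotate(-2)): offset=4, physical=[F,B,C,a,E,g], logical=[E,g,F,B,C,a]
After op 10 (rotate(-1)): offset=3, physical=[F,B,C,a,E,g], logical=[a,E,g,F,B,C]
After op 11 (rotate(+1)): offset=4, physical=[F,B,C,a,E,g], logical=[E,g,F,B,C,a]
After op 12 (swap(0, 5)): offset=4, physical=[F,B,C,E,a,g], logical=[a,g,F,B,C,E]

Answer: 4 a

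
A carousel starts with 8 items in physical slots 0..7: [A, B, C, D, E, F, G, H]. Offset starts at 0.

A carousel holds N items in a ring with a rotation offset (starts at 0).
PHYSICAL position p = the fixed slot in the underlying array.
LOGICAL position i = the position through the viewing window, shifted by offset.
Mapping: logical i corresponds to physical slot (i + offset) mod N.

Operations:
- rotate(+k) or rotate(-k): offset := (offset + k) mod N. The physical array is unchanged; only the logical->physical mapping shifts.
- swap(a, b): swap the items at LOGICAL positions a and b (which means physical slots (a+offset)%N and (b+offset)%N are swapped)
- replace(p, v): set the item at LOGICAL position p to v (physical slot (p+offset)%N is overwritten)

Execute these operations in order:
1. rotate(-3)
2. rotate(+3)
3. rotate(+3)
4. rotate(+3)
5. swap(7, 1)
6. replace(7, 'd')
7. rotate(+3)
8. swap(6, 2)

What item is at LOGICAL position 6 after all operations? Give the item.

After op 1 (rotate(-3)): offset=5, physical=[A,B,C,D,E,F,G,H], logical=[F,G,H,A,B,C,D,E]
After op 2 (rotate(+3)): offset=0, physical=[A,B,C,D,E,F,G,H], logical=[A,B,C,D,E,F,G,H]
After op 3 (rotate(+3)): offset=3, physical=[A,B,C,D,E,F,G,H], logical=[D,E,F,G,H,A,B,C]
After op 4 (rotate(+3)): offset=6, physical=[A,B,C,D,E,F,G,H], logical=[G,H,A,B,C,D,E,F]
After op 5 (swap(7, 1)): offset=6, physical=[A,B,C,D,E,H,G,F], logical=[G,F,A,B,C,D,E,H]
After op 6 (replace(7, 'd')): offset=6, physical=[A,B,C,D,E,d,G,F], logical=[G,F,A,B,C,D,E,d]
After op 7 (rotate(+3)): offset=1, physical=[A,B,C,D,E,d,G,F], logical=[B,C,D,E,d,G,F,A]
After op 8 (swap(6, 2)): offset=1, physical=[A,B,C,F,E,d,G,D], logical=[B,C,F,E,d,G,D,A]

Answer: D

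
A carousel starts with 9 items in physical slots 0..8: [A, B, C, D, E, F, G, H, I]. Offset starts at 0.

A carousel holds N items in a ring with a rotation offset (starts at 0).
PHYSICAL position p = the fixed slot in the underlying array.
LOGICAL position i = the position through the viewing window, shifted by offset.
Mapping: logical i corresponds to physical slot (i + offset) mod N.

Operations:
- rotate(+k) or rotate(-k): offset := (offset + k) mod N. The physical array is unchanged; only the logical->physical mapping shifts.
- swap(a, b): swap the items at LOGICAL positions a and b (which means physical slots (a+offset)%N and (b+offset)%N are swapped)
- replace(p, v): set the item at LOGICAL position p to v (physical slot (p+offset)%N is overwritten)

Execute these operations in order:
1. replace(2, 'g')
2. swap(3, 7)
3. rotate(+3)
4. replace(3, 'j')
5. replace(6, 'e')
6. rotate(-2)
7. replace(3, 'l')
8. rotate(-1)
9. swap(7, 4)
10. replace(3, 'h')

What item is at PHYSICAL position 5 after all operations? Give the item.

Answer: F

Derivation:
After op 1 (replace(2, 'g')): offset=0, physical=[A,B,g,D,E,F,G,H,I], logical=[A,B,g,D,E,F,G,H,I]
After op 2 (swap(3, 7)): offset=0, physical=[A,B,g,H,E,F,G,D,I], logical=[A,B,g,H,E,F,G,D,I]
After op 3 (rotate(+3)): offset=3, physical=[A,B,g,H,E,F,G,D,I], logical=[H,E,F,G,D,I,A,B,g]
After op 4 (replace(3, 'j')): offset=3, physical=[A,B,g,H,E,F,j,D,I], logical=[H,E,F,j,D,I,A,B,g]
After op 5 (replace(6, 'e')): offset=3, physical=[e,B,g,H,E,F,j,D,I], logical=[H,E,F,j,D,I,e,B,g]
After op 6 (rotate(-2)): offset=1, physical=[e,B,g,H,E,F,j,D,I], logical=[B,g,H,E,F,j,D,I,e]
After op 7 (replace(3, 'l')): offset=1, physical=[e,B,g,H,l,F,j,D,I], logical=[B,g,H,l,F,j,D,I,e]
After op 8 (rotate(-1)): offset=0, physical=[e,B,g,H,l,F,j,D,I], logical=[e,B,g,H,l,F,j,D,I]
After op 9 (swap(7, 4)): offset=0, physical=[e,B,g,H,D,F,j,l,I], logical=[e,B,g,H,D,F,j,l,I]
After op 10 (replace(3, 'h')): offset=0, physical=[e,B,g,h,D,F,j,l,I], logical=[e,B,g,h,D,F,j,l,I]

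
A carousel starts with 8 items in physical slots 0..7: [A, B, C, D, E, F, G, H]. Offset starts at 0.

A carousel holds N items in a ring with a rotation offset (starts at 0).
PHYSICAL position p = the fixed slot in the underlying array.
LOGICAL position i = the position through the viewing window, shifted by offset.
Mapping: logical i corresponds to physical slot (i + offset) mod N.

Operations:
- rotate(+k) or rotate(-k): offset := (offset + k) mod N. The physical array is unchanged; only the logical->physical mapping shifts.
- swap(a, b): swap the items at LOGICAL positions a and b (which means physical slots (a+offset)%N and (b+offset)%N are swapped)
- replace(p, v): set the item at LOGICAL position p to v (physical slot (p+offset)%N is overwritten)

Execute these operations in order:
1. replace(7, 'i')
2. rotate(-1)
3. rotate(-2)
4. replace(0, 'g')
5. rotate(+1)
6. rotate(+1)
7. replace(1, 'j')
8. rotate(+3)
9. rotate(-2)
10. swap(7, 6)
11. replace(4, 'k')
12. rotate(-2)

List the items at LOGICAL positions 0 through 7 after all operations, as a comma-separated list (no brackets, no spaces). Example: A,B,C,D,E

Answer: i,G,j,B,C,D,k,g

Derivation:
After op 1 (replace(7, 'i')): offset=0, physical=[A,B,C,D,E,F,G,i], logical=[A,B,C,D,E,F,G,i]
After op 2 (rotate(-1)): offset=7, physical=[A,B,C,D,E,F,G,i], logical=[i,A,B,C,D,E,F,G]
After op 3 (rotate(-2)): offset=5, physical=[A,B,C,D,E,F,G,i], logical=[F,G,i,A,B,C,D,E]
After op 4 (replace(0, 'g')): offset=5, physical=[A,B,C,D,E,g,G,i], logical=[g,G,i,A,B,C,D,E]
After op 5 (rotate(+1)): offset=6, physical=[A,B,C,D,E,g,G,i], logical=[G,i,A,B,C,D,E,g]
After op 6 (rotate(+1)): offset=7, physical=[A,B,C,D,E,g,G,i], logical=[i,A,B,C,D,E,g,G]
After op 7 (replace(1, 'j')): offset=7, physical=[j,B,C,D,E,g,G,i], logical=[i,j,B,C,D,E,g,G]
After op 8 (rotate(+3)): offset=2, physical=[j,B,C,D,E,g,G,i], logical=[C,D,E,g,G,i,j,B]
After op 9 (rotate(-2)): offset=0, physical=[j,B,C,D,E,g,G,i], logical=[j,B,C,D,E,g,G,i]
After op 10 (swap(7, 6)): offset=0, physical=[j,B,C,D,E,g,i,G], logical=[j,B,C,D,E,g,i,G]
After op 11 (replace(4, 'k')): offset=0, physical=[j,B,C,D,k,g,i,G], logical=[j,B,C,D,k,g,i,G]
After op 12 (rotate(-2)): offset=6, physical=[j,B,C,D,k,g,i,G], logical=[i,G,j,B,C,D,k,g]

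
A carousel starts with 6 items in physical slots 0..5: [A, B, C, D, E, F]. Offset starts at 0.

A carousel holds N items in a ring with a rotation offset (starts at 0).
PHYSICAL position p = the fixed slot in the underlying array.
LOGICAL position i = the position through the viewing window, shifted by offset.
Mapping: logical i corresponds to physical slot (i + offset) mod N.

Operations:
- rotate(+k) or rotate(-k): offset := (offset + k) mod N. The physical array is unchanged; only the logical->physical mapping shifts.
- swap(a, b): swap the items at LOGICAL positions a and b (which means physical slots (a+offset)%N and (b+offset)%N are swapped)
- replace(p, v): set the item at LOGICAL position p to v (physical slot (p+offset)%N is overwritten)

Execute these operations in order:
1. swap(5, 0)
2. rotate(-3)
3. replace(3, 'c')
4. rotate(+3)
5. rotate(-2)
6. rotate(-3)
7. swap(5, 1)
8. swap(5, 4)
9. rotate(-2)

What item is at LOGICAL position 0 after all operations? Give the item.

Answer: C

Derivation:
After op 1 (swap(5, 0)): offset=0, physical=[F,B,C,D,E,A], logical=[F,B,C,D,E,A]
After op 2 (rotate(-3)): offset=3, physical=[F,B,C,D,E,A], logical=[D,E,A,F,B,C]
After op 3 (replace(3, 'c')): offset=3, physical=[c,B,C,D,E,A], logical=[D,E,A,c,B,C]
After op 4 (rotate(+3)): offset=0, physical=[c,B,C,D,E,A], logical=[c,B,C,D,E,A]
After op 5 (rotate(-2)): offset=4, physical=[c,B,C,D,E,A], logical=[E,A,c,B,C,D]
After op 6 (rotate(-3)): offset=1, physical=[c,B,C,D,E,A], logical=[B,C,D,E,A,c]
After op 7 (swap(5, 1)): offset=1, physical=[C,B,c,D,E,A], logical=[B,c,D,E,A,C]
After op 8 (swap(5, 4)): offset=1, physical=[A,B,c,D,E,C], logical=[B,c,D,E,C,A]
After op 9 (rotate(-2)): offset=5, physical=[A,B,c,D,E,C], logical=[C,A,B,c,D,E]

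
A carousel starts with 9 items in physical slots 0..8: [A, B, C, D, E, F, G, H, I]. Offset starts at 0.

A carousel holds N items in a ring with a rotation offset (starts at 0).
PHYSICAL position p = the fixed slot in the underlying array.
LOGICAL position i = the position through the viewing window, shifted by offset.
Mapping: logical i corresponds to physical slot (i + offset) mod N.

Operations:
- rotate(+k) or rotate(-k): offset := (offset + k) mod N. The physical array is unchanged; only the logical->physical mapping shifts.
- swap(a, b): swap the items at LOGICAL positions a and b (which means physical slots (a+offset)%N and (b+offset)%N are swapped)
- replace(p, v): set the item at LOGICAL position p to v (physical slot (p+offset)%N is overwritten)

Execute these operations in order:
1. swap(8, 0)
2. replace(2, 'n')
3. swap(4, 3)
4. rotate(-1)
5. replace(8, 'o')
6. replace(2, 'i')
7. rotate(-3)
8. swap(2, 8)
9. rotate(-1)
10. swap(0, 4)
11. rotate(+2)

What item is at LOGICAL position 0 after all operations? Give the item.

After op 1 (swap(8, 0)): offset=0, physical=[I,B,C,D,E,F,G,H,A], logical=[I,B,C,D,E,F,G,H,A]
After op 2 (replace(2, 'n')): offset=0, physical=[I,B,n,D,E,F,G,H,A], logical=[I,B,n,D,E,F,G,H,A]
After op 3 (swap(4, 3)): offset=0, physical=[I,B,n,E,D,F,G,H,A], logical=[I,B,n,E,D,F,G,H,A]
After op 4 (rotate(-1)): offset=8, physical=[I,B,n,E,D,F,G,H,A], logical=[A,I,B,n,E,D,F,G,H]
After op 5 (replace(8, 'o')): offset=8, physical=[I,B,n,E,D,F,G,o,A], logical=[A,I,B,n,E,D,F,G,o]
After op 6 (replace(2, 'i')): offset=8, physical=[I,i,n,E,D,F,G,o,A], logical=[A,I,i,n,E,D,F,G,o]
After op 7 (rotate(-3)): offset=5, physical=[I,i,n,E,D,F,G,o,A], logical=[F,G,o,A,I,i,n,E,D]
After op 8 (swap(2, 8)): offset=5, physical=[I,i,n,E,o,F,G,D,A], logical=[F,G,D,A,I,i,n,E,o]
After op 9 (rotate(-1)): offset=4, physical=[I,i,n,E,o,F,G,D,A], logical=[o,F,G,D,A,I,i,n,E]
After op 10 (swap(0, 4)): offset=4, physical=[I,i,n,E,A,F,G,D,o], logical=[A,F,G,D,o,I,i,n,E]
After op 11 (rotate(+2)): offset=6, physical=[I,i,n,E,A,F,G,D,o], logical=[G,D,o,I,i,n,E,A,F]

Answer: G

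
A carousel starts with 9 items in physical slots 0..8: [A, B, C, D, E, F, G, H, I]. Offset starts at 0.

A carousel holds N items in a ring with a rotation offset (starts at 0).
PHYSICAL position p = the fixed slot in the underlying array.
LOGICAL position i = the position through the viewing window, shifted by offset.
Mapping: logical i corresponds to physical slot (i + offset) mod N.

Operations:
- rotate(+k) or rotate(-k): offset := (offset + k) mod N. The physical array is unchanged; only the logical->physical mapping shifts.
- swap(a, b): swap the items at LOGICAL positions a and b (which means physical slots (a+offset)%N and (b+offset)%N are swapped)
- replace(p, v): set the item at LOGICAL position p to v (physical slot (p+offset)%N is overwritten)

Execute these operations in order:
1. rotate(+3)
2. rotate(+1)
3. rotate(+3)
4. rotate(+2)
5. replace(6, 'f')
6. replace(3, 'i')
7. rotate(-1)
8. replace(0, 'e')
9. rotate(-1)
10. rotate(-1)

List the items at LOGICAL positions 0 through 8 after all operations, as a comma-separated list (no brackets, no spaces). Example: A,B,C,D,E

After op 1 (rotate(+3)): offset=3, physical=[A,B,C,D,E,F,G,H,I], logical=[D,E,F,G,H,I,A,B,C]
After op 2 (rotate(+1)): offset=4, physical=[A,B,C,D,E,F,G,H,I], logical=[E,F,G,H,I,A,B,C,D]
After op 3 (rotate(+3)): offset=7, physical=[A,B,C,D,E,F,G,H,I], logical=[H,I,A,B,C,D,E,F,G]
After op 4 (rotate(+2)): offset=0, physical=[A,B,C,D,E,F,G,H,I], logical=[A,B,C,D,E,F,G,H,I]
After op 5 (replace(6, 'f')): offset=0, physical=[A,B,C,D,E,F,f,H,I], logical=[A,B,C,D,E,F,f,H,I]
After op 6 (replace(3, 'i')): offset=0, physical=[A,B,C,i,E,F,f,H,I], logical=[A,B,C,i,E,F,f,H,I]
After op 7 (rotate(-1)): offset=8, physical=[A,B,C,i,E,F,f,H,I], logical=[I,A,B,C,i,E,F,f,H]
After op 8 (replace(0, 'e')): offset=8, physical=[A,B,C,i,E,F,f,H,e], logical=[e,A,B,C,i,E,F,f,H]
After op 9 (rotate(-1)): offset=7, physical=[A,B,C,i,E,F,f,H,e], logical=[H,e,A,B,C,i,E,F,f]
After op 10 (rotate(-1)): offset=6, physical=[A,B,C,i,E,F,f,H,e], logical=[f,H,e,A,B,C,i,E,F]

Answer: f,H,e,A,B,C,i,E,F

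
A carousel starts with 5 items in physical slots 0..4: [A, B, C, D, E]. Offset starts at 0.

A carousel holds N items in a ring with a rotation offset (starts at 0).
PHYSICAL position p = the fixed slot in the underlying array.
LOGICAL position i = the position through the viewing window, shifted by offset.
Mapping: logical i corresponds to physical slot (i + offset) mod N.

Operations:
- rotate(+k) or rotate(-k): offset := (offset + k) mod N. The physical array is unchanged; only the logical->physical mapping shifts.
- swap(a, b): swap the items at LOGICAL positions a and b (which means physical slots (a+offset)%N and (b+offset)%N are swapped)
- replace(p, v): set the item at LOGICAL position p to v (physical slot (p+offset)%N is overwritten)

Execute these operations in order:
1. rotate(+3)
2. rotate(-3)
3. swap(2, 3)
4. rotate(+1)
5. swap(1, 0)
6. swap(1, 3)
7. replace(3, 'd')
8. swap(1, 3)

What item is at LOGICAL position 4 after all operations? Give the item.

Answer: A

Derivation:
After op 1 (rotate(+3)): offset=3, physical=[A,B,C,D,E], logical=[D,E,A,B,C]
After op 2 (rotate(-3)): offset=0, physical=[A,B,C,D,E], logical=[A,B,C,D,E]
After op 3 (swap(2, 3)): offset=0, physical=[A,B,D,C,E], logical=[A,B,D,C,E]
After op 4 (rotate(+1)): offset=1, physical=[A,B,D,C,E], logical=[B,D,C,E,A]
After op 5 (swap(1, 0)): offset=1, physical=[A,D,B,C,E], logical=[D,B,C,E,A]
After op 6 (swap(1, 3)): offset=1, physical=[A,D,E,C,B], logical=[D,E,C,B,A]
After op 7 (replace(3, 'd')): offset=1, physical=[A,D,E,C,d], logical=[D,E,C,d,A]
After op 8 (swap(1, 3)): offset=1, physical=[A,D,d,C,E], logical=[D,d,C,E,A]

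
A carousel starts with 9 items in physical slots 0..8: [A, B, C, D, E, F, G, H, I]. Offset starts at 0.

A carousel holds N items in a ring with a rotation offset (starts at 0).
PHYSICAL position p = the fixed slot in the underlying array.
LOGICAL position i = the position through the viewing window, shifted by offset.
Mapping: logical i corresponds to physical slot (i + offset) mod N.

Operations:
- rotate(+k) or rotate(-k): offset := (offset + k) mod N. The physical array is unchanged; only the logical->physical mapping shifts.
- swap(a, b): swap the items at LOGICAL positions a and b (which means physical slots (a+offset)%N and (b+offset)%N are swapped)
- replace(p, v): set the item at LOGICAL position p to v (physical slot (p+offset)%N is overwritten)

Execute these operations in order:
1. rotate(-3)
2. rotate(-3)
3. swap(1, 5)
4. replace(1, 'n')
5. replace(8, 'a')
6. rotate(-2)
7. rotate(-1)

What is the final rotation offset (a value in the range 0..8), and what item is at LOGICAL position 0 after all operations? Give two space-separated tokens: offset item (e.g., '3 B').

After op 1 (rotate(-3)): offset=6, physical=[A,B,C,D,E,F,G,H,I], logical=[G,H,I,A,B,C,D,E,F]
After op 2 (rotate(-3)): offset=3, physical=[A,B,C,D,E,F,G,H,I], logical=[D,E,F,G,H,I,A,B,C]
After op 3 (swap(1, 5)): offset=3, physical=[A,B,C,D,I,F,G,H,E], logical=[D,I,F,G,H,E,A,B,C]
After op 4 (replace(1, 'n')): offset=3, physical=[A,B,C,D,n,F,G,H,E], logical=[D,n,F,G,H,E,A,B,C]
After op 5 (replace(8, 'a')): offset=3, physical=[A,B,a,D,n,F,G,H,E], logical=[D,n,F,G,H,E,A,B,a]
After op 6 (rotate(-2)): offset=1, physical=[A,B,a,D,n,F,G,H,E], logical=[B,a,D,n,F,G,H,E,A]
After op 7 (rotate(-1)): offset=0, physical=[A,B,a,D,n,F,G,H,E], logical=[A,B,a,D,n,F,G,H,E]

Answer: 0 A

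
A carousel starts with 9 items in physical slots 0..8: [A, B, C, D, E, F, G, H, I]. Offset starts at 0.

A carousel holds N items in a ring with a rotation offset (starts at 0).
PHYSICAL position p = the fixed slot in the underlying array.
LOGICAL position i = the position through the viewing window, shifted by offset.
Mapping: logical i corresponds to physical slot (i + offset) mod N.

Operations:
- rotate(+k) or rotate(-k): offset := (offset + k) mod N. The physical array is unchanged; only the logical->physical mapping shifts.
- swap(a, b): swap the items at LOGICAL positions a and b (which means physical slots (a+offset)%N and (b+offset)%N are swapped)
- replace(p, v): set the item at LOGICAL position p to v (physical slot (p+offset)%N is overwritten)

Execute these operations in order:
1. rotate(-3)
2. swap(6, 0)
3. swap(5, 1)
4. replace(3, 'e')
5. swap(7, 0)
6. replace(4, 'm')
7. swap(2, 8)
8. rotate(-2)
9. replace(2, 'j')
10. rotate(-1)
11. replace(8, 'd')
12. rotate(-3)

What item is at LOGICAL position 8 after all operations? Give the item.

After op 1 (rotate(-3)): offset=6, physical=[A,B,C,D,E,F,G,H,I], logical=[G,H,I,A,B,C,D,E,F]
After op 2 (swap(6, 0)): offset=6, physical=[A,B,C,G,E,F,D,H,I], logical=[D,H,I,A,B,C,G,E,F]
After op 3 (swap(5, 1)): offset=6, physical=[A,B,H,G,E,F,D,C,I], logical=[D,C,I,A,B,H,G,E,F]
After op 4 (replace(3, 'e')): offset=6, physical=[e,B,H,G,E,F,D,C,I], logical=[D,C,I,e,B,H,G,E,F]
After op 5 (swap(7, 0)): offset=6, physical=[e,B,H,G,D,F,E,C,I], logical=[E,C,I,e,B,H,G,D,F]
After op 6 (replace(4, 'm')): offset=6, physical=[e,m,H,G,D,F,E,C,I], logical=[E,C,I,e,m,H,G,D,F]
After op 7 (swap(2, 8)): offset=6, physical=[e,m,H,G,D,I,E,C,F], logical=[E,C,F,e,m,H,G,D,I]
After op 8 (rotate(-2)): offset=4, physical=[e,m,H,G,D,I,E,C,F], logical=[D,I,E,C,F,e,m,H,G]
After op 9 (replace(2, 'j')): offset=4, physical=[e,m,H,G,D,I,j,C,F], logical=[D,I,j,C,F,e,m,H,G]
After op 10 (rotate(-1)): offset=3, physical=[e,m,H,G,D,I,j,C,F], logical=[G,D,I,j,C,F,e,m,H]
After op 11 (replace(8, 'd')): offset=3, physical=[e,m,d,G,D,I,j,C,F], logical=[G,D,I,j,C,F,e,m,d]
After op 12 (rotate(-3)): offset=0, physical=[e,m,d,G,D,I,j,C,F], logical=[e,m,d,G,D,I,j,C,F]

Answer: F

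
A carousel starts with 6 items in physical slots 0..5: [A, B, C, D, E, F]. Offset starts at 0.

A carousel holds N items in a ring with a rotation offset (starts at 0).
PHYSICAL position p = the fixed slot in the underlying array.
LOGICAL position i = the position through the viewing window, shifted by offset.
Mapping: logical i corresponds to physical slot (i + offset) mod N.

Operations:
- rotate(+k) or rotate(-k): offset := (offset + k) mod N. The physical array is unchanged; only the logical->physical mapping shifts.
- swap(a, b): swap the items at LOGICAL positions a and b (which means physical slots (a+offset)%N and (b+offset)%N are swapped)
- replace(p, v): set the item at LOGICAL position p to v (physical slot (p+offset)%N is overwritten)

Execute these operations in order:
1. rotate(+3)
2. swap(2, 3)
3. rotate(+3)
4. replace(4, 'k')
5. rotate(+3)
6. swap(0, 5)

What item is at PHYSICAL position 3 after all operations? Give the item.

After op 1 (rotate(+3)): offset=3, physical=[A,B,C,D,E,F], logical=[D,E,F,A,B,C]
After op 2 (swap(2, 3)): offset=3, physical=[F,B,C,D,E,A], logical=[D,E,A,F,B,C]
After op 3 (rotate(+3)): offset=0, physical=[F,B,C,D,E,A], logical=[F,B,C,D,E,A]
After op 4 (replace(4, 'k')): offset=0, physical=[F,B,C,D,k,A], logical=[F,B,C,D,k,A]
After op 5 (rotate(+3)): offset=3, physical=[F,B,C,D,k,A], logical=[D,k,A,F,B,C]
After op 6 (swap(0, 5)): offset=3, physical=[F,B,D,C,k,A], logical=[C,k,A,F,B,D]

Answer: C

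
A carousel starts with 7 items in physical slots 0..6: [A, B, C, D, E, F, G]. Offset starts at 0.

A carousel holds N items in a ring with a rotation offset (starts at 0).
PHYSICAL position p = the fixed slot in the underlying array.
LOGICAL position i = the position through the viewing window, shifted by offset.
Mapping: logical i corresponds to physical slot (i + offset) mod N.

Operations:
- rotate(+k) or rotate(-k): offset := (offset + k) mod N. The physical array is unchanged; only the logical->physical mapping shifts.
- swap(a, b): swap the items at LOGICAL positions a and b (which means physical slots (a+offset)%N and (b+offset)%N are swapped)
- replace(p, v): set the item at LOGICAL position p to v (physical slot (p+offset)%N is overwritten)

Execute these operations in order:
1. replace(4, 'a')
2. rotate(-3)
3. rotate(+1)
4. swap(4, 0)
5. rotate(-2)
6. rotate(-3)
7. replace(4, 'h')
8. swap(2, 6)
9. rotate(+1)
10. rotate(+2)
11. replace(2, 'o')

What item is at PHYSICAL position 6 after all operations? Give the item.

Answer: F

Derivation:
After op 1 (replace(4, 'a')): offset=0, physical=[A,B,C,D,a,F,G], logical=[A,B,C,D,a,F,G]
After op 2 (rotate(-3)): offset=4, physical=[A,B,C,D,a,F,G], logical=[a,F,G,A,B,C,D]
After op 3 (rotate(+1)): offset=5, physical=[A,B,C,D,a,F,G], logical=[F,G,A,B,C,D,a]
After op 4 (swap(4, 0)): offset=5, physical=[A,B,F,D,a,C,G], logical=[C,G,A,B,F,D,a]
After op 5 (rotate(-2)): offset=3, physical=[A,B,F,D,a,C,G], logical=[D,a,C,G,A,B,F]
After op 6 (rotate(-3)): offset=0, physical=[A,B,F,D,a,C,G], logical=[A,B,F,D,a,C,G]
After op 7 (replace(4, 'h')): offset=0, physical=[A,B,F,D,h,C,G], logical=[A,B,F,D,h,C,G]
After op 8 (swap(2, 6)): offset=0, physical=[A,B,G,D,h,C,F], logical=[A,B,G,D,h,C,F]
After op 9 (rotate(+1)): offset=1, physical=[A,B,G,D,h,C,F], logical=[B,G,D,h,C,F,A]
After op 10 (rotate(+2)): offset=3, physical=[A,B,G,D,h,C,F], logical=[D,h,C,F,A,B,G]
After op 11 (replace(2, 'o')): offset=3, physical=[A,B,G,D,h,o,F], logical=[D,h,o,F,A,B,G]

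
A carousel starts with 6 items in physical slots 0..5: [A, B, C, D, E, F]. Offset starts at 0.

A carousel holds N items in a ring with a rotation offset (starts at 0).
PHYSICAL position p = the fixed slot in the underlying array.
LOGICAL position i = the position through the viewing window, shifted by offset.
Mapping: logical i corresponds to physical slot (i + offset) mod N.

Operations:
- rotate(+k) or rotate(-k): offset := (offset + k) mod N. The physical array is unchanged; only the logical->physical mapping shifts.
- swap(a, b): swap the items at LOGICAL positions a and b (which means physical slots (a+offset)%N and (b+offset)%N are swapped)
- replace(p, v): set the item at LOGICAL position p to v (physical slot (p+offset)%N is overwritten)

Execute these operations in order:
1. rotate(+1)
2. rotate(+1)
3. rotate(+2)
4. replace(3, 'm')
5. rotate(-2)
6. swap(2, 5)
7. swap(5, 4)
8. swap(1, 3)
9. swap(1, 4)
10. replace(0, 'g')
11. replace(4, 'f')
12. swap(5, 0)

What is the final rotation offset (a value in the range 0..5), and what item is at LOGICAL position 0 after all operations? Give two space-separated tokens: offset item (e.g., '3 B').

After op 1 (rotate(+1)): offset=1, physical=[A,B,C,D,E,F], logical=[B,C,D,E,F,A]
After op 2 (rotate(+1)): offset=2, physical=[A,B,C,D,E,F], logical=[C,D,E,F,A,B]
After op 3 (rotate(+2)): offset=4, physical=[A,B,C,D,E,F], logical=[E,F,A,B,C,D]
After op 4 (replace(3, 'm')): offset=4, physical=[A,m,C,D,E,F], logical=[E,F,A,m,C,D]
After op 5 (rotate(-2)): offset=2, physical=[A,m,C,D,E,F], logical=[C,D,E,F,A,m]
After op 6 (swap(2, 5)): offset=2, physical=[A,E,C,D,m,F], logical=[C,D,m,F,A,E]
After op 7 (swap(5, 4)): offset=2, physical=[E,A,C,D,m,F], logical=[C,D,m,F,E,A]
After op 8 (swap(1, 3)): offset=2, physical=[E,A,C,F,m,D], logical=[C,F,m,D,E,A]
After op 9 (swap(1, 4)): offset=2, physical=[F,A,C,E,m,D], logical=[C,E,m,D,F,A]
After op 10 (replace(0, 'g')): offset=2, physical=[F,A,g,E,m,D], logical=[g,E,m,D,F,A]
After op 11 (replace(4, 'f')): offset=2, physical=[f,A,g,E,m,D], logical=[g,E,m,D,f,A]
After op 12 (swap(5, 0)): offset=2, physical=[f,g,A,E,m,D], logical=[A,E,m,D,f,g]

Answer: 2 A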